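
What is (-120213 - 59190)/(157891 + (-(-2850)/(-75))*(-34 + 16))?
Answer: -179403/158575 ≈ -1.1313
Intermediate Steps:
(-120213 - 59190)/(157891 + (-(-2850)/(-75))*(-34 + 16)) = -179403/(157891 - (-2850)*(-1)/75*(-18)) = -179403/(157891 - 38*1*(-18)) = -179403/(157891 - 38*(-18)) = -179403/(157891 + 684) = -179403/158575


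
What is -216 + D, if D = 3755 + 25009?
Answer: 28548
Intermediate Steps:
D = 28764
-216 + D = -216 + 28764 = 28548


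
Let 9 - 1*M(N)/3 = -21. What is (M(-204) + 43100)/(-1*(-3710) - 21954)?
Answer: -21595/9122 ≈ -2.3674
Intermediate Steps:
M(N) = 90 (M(N) = 27 - 3*(-21) = 27 + 63 = 90)
(M(-204) + 43100)/(-1*(-3710) - 21954) = (90 + 43100)/(-1*(-3710) - 21954) = 43190/(3710 - 21954) = 43190/(-18244) = 43190*(-1/18244) = -21595/9122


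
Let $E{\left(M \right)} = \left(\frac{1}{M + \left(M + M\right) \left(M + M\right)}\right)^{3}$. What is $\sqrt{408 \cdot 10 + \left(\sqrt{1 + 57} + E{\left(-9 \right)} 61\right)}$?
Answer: $\frac{\sqrt{4463338952135 + 1093955625 \sqrt{58}}}{33075} \approx 63.934$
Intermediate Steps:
$E{\left(M \right)} = \frac{1}{\left(M + 4 M^{2}\right)^{3}}$ ($E{\left(M \right)} = \left(\frac{1}{M + 2 M 2 M}\right)^{3} = \left(\frac{1}{M + 4 M^{2}}\right)^{3} = \frac{1}{\left(M + 4 M^{2}\right)^{3}}$)
$\sqrt{408 \cdot 10 + \left(\sqrt{1 + 57} + E{\left(-9 \right)} 61\right)} = \sqrt{408 \cdot 10 + \left(\sqrt{1 + 57} + \frac{1}{\left(-729\right) \left(1 + 4 \left(-9\right)\right)^{3}} \cdot 61\right)} = \sqrt{4080 + \left(\sqrt{58} + - \frac{1}{729 \left(1 - 36\right)^{3}} \cdot 61\right)} = \sqrt{4080 + \left(\sqrt{58} + - \frac{1}{729 \left(-42875\right)} 61\right)} = \sqrt{4080 + \left(\sqrt{58} + \left(- \frac{1}{729}\right) \left(- \frac{1}{42875}\right) 61\right)} = \sqrt{4080 + \left(\sqrt{58} + \frac{1}{31255875} \cdot 61\right)} = \sqrt{4080 + \left(\sqrt{58} + \frac{61}{31255875}\right)} = \sqrt{4080 + \left(\frac{61}{31255875} + \sqrt{58}\right)} = \sqrt{\frac{127523970061}{31255875} + \sqrt{58}}$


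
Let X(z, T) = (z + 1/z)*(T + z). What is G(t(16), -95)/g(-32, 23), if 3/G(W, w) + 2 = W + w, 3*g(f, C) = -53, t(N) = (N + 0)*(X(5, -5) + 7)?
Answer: -3/265 ≈ -0.011321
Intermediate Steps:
X(z, T) = (T + z)*(z + 1/z)
t(N) = 7*N (t(N) = (N + 0)*((1 + 5² - 5*5 - 5/5) + 7) = N*((1 + 25 - 25 - 5*⅕) + 7) = N*((1 + 25 - 25 - 1) + 7) = N*(0 + 7) = N*7 = 7*N)
g(f, C) = -53/3 (g(f, C) = (⅓)*(-53) = -53/3)
G(W, w) = 3/(-2 + W + w) (G(W, w) = 3/(-2 + (W + w)) = 3/(-2 + W + w))
G(t(16), -95)/g(-32, 23) = (3/(-2 + 7*16 - 95))/(-53/3) = (3/(-2 + 112 - 95))*(-3/53) = (3/15)*(-3/53) = (3*(1/15))*(-3/53) = (⅕)*(-3/53) = -3/265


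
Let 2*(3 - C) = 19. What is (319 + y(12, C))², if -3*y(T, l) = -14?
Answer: 942841/9 ≈ 1.0476e+5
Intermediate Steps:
C = -13/2 (C = 3 - ½*19 = 3 - 19/2 = -13/2 ≈ -6.5000)
y(T, l) = 14/3 (y(T, l) = -⅓*(-14) = 14/3)
(319 + y(12, C))² = (319 + 14/3)² = (971/3)² = 942841/9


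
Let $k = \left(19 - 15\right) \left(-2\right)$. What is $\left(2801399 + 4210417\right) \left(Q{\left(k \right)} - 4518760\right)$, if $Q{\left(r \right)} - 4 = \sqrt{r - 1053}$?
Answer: $-31684685620896 + 7011816 i \sqrt{1061} \approx -3.1685 \cdot 10^{13} + 2.284 \cdot 10^{8} i$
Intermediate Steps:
$k = -8$ ($k = 4 \left(-2\right) = -8$)
$Q{\left(r \right)} = 4 + \sqrt{-1053 + r}$ ($Q{\left(r \right)} = 4 + \sqrt{r - 1053} = 4 + \sqrt{-1053 + r}$)
$\left(2801399 + 4210417\right) \left(Q{\left(k \right)} - 4518760\right) = \left(2801399 + 4210417\right) \left(\left(4 + \sqrt{-1053 - 8}\right) - 4518760\right) = 7011816 \left(\left(4 + \sqrt{-1061}\right) - 4518760\right) = 7011816 \left(\left(4 + i \sqrt{1061}\right) - 4518760\right) = 7011816 \left(-4518756 + i \sqrt{1061}\right) = -31684685620896 + 7011816 i \sqrt{1061}$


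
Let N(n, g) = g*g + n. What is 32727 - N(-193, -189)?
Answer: -2801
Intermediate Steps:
N(n, g) = n + g² (N(n, g) = g² + n = n + g²)
32727 - N(-193, -189) = 32727 - (-193 + (-189)²) = 32727 - (-193 + 35721) = 32727 - 1*35528 = 32727 - 35528 = -2801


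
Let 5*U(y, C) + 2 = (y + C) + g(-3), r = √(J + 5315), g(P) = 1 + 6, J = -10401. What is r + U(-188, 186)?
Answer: ⅗ + I*√5086 ≈ 0.6 + 71.316*I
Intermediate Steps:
g(P) = 7
r = I*√5086 (r = √(-10401 + 5315) = √(-5086) = I*√5086 ≈ 71.316*I)
U(y, C) = 1 + C/5 + y/5 (U(y, C) = -⅖ + ((y + C) + 7)/5 = -⅖ + ((C + y) + 7)/5 = -⅖ + (7 + C + y)/5 = -⅖ + (7/5 + C/5 + y/5) = 1 + C/5 + y/5)
r + U(-188, 186) = I*√5086 + (1 + (⅕)*186 + (⅕)*(-188)) = I*√5086 + (1 + 186/5 - 188/5) = I*√5086 + ⅗ = ⅗ + I*√5086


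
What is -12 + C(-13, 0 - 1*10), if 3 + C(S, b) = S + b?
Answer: -38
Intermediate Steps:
C(S, b) = -3 + S + b (C(S, b) = -3 + (S + b) = -3 + S + b)
-12 + C(-13, 0 - 1*10) = -12 + (-3 - 13 + (0 - 1*10)) = -12 + (-3 - 13 + (0 - 10)) = -12 + (-3 - 13 - 10) = -12 - 26 = -38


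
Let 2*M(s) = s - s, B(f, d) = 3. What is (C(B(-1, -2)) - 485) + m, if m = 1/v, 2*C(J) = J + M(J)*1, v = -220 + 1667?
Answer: -1399247/2894 ≈ -483.50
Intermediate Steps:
v = 1447
M(s) = 0 (M(s) = (s - s)/2 = (½)*0 = 0)
C(J) = J/2 (C(J) = (J + 0*1)/2 = (J + 0)/2 = J/2)
m = 1/1447 ≈ 0.00069109
(C(B(-1, -2)) - 485) + m = ((½)*3 - 485) + 1/1447 = (3/2 - 485) + 1/1447 = -967/2 + 1/1447 = -1399247/2894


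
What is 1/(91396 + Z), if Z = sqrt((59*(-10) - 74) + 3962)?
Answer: 45698/4176612759 - sqrt(3298)/8353225518 ≈ 1.0935e-5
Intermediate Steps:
Z = sqrt(3298) (Z = sqrt((-590 - 74) + 3962) = sqrt(-664 + 3962) = sqrt(3298) ≈ 57.428)
1/(91396 + Z) = 1/(91396 + sqrt(3298))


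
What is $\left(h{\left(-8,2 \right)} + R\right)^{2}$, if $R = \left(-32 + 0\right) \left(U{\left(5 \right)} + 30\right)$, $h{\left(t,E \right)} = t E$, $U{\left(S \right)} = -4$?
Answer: $719104$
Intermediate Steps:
$h{\left(t,E \right)} = E t$
$R = -832$ ($R = \left(-32 + 0\right) \left(-4 + 30\right) = \left(-32\right) 26 = -832$)
$\left(h{\left(-8,2 \right)} + R\right)^{2} = \left(2 \left(-8\right) - 832\right)^{2} = \left(-16 - 832\right)^{2} = \left(-848\right)^{2} = 719104$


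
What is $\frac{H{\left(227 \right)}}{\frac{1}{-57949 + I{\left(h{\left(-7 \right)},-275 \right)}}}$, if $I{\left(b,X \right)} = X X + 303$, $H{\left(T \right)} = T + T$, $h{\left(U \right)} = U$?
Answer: $8162466$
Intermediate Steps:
$H{\left(T \right)} = 2 T$
$I{\left(b,X \right)} = 303 + X^{2}$ ($I{\left(b,X \right)} = X^{2} + 303 = 303 + X^{2}$)
$\frac{H{\left(227 \right)}}{\frac{1}{-57949 + I{\left(h{\left(-7 \right)},-275 \right)}}} = \frac{2 \cdot 227}{\frac{1}{-57949 + \left(303 + \left(-275\right)^{2}\right)}} = \frac{454}{\frac{1}{-57949 + \left(303 + 75625\right)}} = \frac{454}{\frac{1}{-57949 + 75928}} = \frac{454}{\frac{1}{17979}} = 454 \frac{1}{\frac{1}{17979}} = 454 \cdot 17979 = 8162466$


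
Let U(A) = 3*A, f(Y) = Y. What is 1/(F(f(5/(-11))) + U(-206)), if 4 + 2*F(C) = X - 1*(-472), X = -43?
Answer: -2/811 ≈ -0.0024661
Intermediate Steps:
F(C) = 425/2 (F(C) = -2 + (-43 - 1*(-472))/2 = -2 + (-43 + 472)/2 = -2 + (1/2)*429 = -2 + 429/2 = 425/2)
1/(F(f(5/(-11))) + U(-206)) = 1/(425/2 + 3*(-206)) = 1/(425/2 - 618) = 1/(-811/2) = -2/811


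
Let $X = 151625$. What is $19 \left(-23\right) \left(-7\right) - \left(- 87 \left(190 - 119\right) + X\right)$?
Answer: $-142389$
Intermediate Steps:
$19 \left(-23\right) \left(-7\right) - \left(- 87 \left(190 - 119\right) + X\right) = 19 \left(-23\right) \left(-7\right) - \left(- 87 \left(190 - 119\right) + 151625\right) = \left(-437\right) \left(-7\right) - \left(\left(-87\right) 71 + 151625\right) = 3059 - \left(-6177 + 151625\right) = 3059 - 145448 = -142389$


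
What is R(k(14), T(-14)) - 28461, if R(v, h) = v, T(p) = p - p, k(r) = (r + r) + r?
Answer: -28419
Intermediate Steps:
k(r) = 3*r (k(r) = 2*r + r = 3*r)
T(p) = 0
R(k(14), T(-14)) - 28461 = 3*14 - 28461 = 42 - 28461 = -28419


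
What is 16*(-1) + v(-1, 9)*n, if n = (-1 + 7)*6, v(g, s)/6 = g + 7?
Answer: 1280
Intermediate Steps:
v(g, s) = 42 + 6*g (v(g, s) = 6*(g + 7) = 6*(7 + g) = 42 + 6*g)
n = 36 (n = 6*6 = 36)
16*(-1) + v(-1, 9)*n = 16*(-1) + (42 + 6*(-1))*36 = -16 + (42 - 6)*36 = -16 + 36*36 = -16 + 1296 = 1280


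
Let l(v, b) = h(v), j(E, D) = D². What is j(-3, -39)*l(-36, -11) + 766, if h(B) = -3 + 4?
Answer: 2287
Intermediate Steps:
h(B) = 1
l(v, b) = 1
j(-3, -39)*l(-36, -11) + 766 = (-39)²*1 + 766 = 1521*1 + 766 = 1521 + 766 = 2287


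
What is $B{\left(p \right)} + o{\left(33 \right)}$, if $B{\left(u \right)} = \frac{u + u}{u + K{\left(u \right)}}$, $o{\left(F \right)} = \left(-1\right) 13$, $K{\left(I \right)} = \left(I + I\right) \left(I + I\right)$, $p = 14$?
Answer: $- \frac{739}{57} \approx -12.965$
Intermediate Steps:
$K{\left(I \right)} = 4 I^{2}$ ($K{\left(I \right)} = 2 I 2 I = 4 I^{2}$)
$o{\left(F \right)} = -13$
$B{\left(u \right)} = \frac{2 u}{u + 4 u^{2}}$ ($B{\left(u \right)} = \frac{u + u}{u + 4 u^{2}} = \frac{2 u}{u + 4 u^{2}}$)
$B{\left(p \right)} + o{\left(33 \right)} = \frac{2}{1 + 4 \cdot 14} - 13 = \frac{2}{1 + 56} - 13 = \frac{2}{57} - 13 = - \frac{739}{57}$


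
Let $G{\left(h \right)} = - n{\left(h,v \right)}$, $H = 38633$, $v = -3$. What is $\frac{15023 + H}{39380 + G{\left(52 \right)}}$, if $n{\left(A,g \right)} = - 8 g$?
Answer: $\frac{13414}{9839} \approx 1.3633$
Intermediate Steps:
$G{\left(h \right)} = -24$ ($G{\left(h \right)} = - \left(-8\right) \left(-3\right) = \left(-1\right) 24 = -24$)
$\frac{15023 + H}{39380 + G{\left(52 \right)}} = \frac{15023 + 38633}{39380 - 24} = \frac{53656}{39356} = 53656 \cdot \frac{1}{39356} = \frac{13414}{9839}$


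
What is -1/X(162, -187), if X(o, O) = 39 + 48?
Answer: -1/87 ≈ -0.011494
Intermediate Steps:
X(o, O) = 87
-1/X(162, -187) = -1/87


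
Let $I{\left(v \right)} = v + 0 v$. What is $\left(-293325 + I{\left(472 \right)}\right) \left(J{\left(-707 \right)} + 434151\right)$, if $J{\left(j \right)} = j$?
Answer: $-126935375732$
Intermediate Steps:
$I{\left(v \right)} = v$ ($I{\left(v \right)} = v + 0 = v$)
$\left(-293325 + I{\left(472 \right)}\right) \left(J{\left(-707 \right)} + 434151\right) = \left(-293325 + 472\right) \left(-707 + 434151\right) = \left(-292853\right) 433444 = -126935375732$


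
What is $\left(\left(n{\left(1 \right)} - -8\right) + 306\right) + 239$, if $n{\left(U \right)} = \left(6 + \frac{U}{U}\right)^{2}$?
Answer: $602$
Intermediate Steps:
$n{\left(U \right)} = 49$ ($n{\left(U \right)} = \left(6 + 1\right)^{2} = 7^{2} = 49$)
$\left(\left(n{\left(1 \right)} - -8\right) + 306\right) + 239 = \left(\left(49 - -8\right) + 306\right) + 239 = \left(\left(49 + 8\right) + 306\right) + 239 = \left(57 + 306\right) + 239 = 363 + 239 = 602$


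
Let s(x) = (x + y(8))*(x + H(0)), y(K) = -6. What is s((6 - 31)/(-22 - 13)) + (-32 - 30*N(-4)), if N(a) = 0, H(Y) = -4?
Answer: -717/49 ≈ -14.633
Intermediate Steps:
s(x) = (-6 + x)*(-4 + x) (s(x) = (x - 6)*(x - 4) = (-6 + x)*(-4 + x))
s((6 - 31)/(-22 - 13)) + (-32 - 30*N(-4)) = (24 + ((6 - 31)/(-22 - 13))² - 10*(6 - 31)/(-22 - 13)) + (-32 - 30*0) = (24 + (-25/(-35))² - (-250)/(-35)) + (-32 + 0) = (24 + (-25*(-1/35))² - (-250)*(-1)/35) - 32 = (24 + (5/7)² - 10*5/7) - 32 = (24 + 25/49 - 50/7) - 32 = 851/49 - 32 = -717/49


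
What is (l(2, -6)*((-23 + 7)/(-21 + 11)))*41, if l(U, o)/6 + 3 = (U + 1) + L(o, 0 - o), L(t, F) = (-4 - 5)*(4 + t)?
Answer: 35424/5 ≈ 7084.8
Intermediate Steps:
L(t, F) = -36 - 9*t (L(t, F) = -9*(4 + t) = -36 - 9*t)
l(U, o) = -228 - 54*o + 6*U (l(U, o) = -18 + 6*((U + 1) + (-36 - 9*o)) = -18 + 6*((1 + U) + (-36 - 9*o)) = -18 + 6*(-35 + U - 9*o) = -18 + (-210 - 54*o + 6*U) = -228 - 54*o + 6*U)
(l(2, -6)*((-23 + 7)/(-21 + 11)))*41 = ((-228 - 54*(-6) + 6*2)*((-23 + 7)/(-21 + 11)))*41 = ((-228 + 324 + 12)*(-16/(-10)))*41 = (108*(-16*(-⅒)))*41 = (108*(8/5))*41 = (864/5)*41 = 35424/5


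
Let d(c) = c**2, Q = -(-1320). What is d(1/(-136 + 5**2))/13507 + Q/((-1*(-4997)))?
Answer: 219674071037/831599475759 ≈ 0.26416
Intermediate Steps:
Q = 1320 (Q = -1320*(-1) = 1320)
d(1/(-136 + 5**2))/13507 + Q/((-1*(-4997))) = (1/(-136 + 5**2))**2/13507 + 1320/((-1*(-4997))) = (1/(-136 + 25))**2*(1/13507) + 1320/4997 = (1/(-111))**2*(1/13507) + 1320*(1/4997) = (-1/111)**2*(1/13507) + 1320/4997 = (1/12321)*(1/13507) + 1320/4997 = 1/166419747 + 1320/4997 = 219674071037/831599475759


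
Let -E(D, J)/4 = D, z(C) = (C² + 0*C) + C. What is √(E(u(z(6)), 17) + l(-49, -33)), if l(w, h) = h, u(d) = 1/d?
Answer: I*√14595/21 ≈ 5.7528*I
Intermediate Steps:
z(C) = C + C² (z(C) = (C² + 0) + C = C² + C = C + C²)
E(D, J) = -4*D
√(E(u(z(6)), 17) + l(-49, -33)) = √(-4*1/(6*(1 + 6)) - 33) = √(-4/(6*7) - 33) = √(-4/42 - 33) = √(-4*1/42 - 33) = √(-2/21 - 33) = √(-695/21) = I*√14595/21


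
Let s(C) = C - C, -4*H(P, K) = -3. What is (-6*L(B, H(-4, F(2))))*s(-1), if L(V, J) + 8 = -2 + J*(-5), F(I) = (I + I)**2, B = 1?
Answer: 0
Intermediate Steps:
F(I) = 4*I**2 (F(I) = (2*I)**2 = 4*I**2)
H(P, K) = 3/4 (H(P, K) = -1/4*(-3) = 3/4)
s(C) = 0
L(V, J) = -10 - 5*J (L(V, J) = -8 + (-2 + J*(-5)) = -8 + (-2 - 5*J) = -10 - 5*J)
(-6*L(B, H(-4, F(2))))*s(-1) = -6*(-10 - 5*3/4)*0 = -6*(-10 - 15/4)*0 = -6*(-55/4)*0 = (165/2)*0 = 0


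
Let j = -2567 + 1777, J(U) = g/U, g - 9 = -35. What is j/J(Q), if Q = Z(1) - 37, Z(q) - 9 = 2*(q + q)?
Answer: -9480/13 ≈ -729.23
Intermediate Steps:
g = -26 (g = 9 - 35 = -26)
Z(q) = 9 + 4*q (Z(q) = 9 + 2*(q + q) = 9 + 2*(2*q) = 9 + 4*q)
Q = -24 (Q = (9 + 4*1) - 37 = (9 + 4) - 37 = 13 - 37 = -24)
J(U) = -26/U
j = -790
j/J(Q) = -790/((-26/(-24))) = -790/((-26*(-1/24))) = -790/13/12 = -790*12/13 = -9480/13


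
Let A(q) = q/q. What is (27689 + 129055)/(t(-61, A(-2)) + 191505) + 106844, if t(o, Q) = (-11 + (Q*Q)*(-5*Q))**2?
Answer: 20488669028/191761 ≈ 1.0684e+5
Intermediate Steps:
A(q) = 1
t(o, Q) = (-11 - 5*Q**3)**2 (t(o, Q) = (-11 + Q**2*(-5*Q))**2 = (-11 - 5*Q**3)**2)
(27689 + 129055)/(t(-61, A(-2)) + 191505) + 106844 = (27689 + 129055)/((11 + 5*1**3)**2 + 191505) + 106844 = 156744/((11 + 5*1)**2 + 191505) + 106844 = 156744/((11 + 5)**2 + 191505) + 106844 = 156744/(16**2 + 191505) + 106844 = 156744/(256 + 191505) + 106844 = 156744/191761 + 106844 = 20488669028/191761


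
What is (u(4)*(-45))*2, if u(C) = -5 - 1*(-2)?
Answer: 270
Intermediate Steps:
u(C) = -3 (u(C) = -5 + 2 = -3)
(u(4)*(-45))*2 = -3*(-45)*2 = 135*2 = 270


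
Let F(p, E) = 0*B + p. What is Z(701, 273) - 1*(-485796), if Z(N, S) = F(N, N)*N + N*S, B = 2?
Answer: 1168570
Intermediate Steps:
F(p, E) = p (F(p, E) = 0*2 + p = 0 + p = p)
Z(N, S) = N² + N*S (Z(N, S) = N*N + N*S = N² + N*S)
Z(701, 273) - 1*(-485796) = 701*(701 + 273) - 1*(-485796) = 701*974 + 485796 = 682774 + 485796 = 1168570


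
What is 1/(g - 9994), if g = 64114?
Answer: 1/54120 ≈ 1.8477e-5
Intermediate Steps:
1/(g - 9994) = 1/(64114 - 9994) = 1/54120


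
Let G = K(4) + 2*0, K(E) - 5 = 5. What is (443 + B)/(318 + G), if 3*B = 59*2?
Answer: 1447/984 ≈ 1.4705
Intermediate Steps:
K(E) = 10 (K(E) = 5 + 5 = 10)
B = 118/3 (B = (59*2)/3 = (1/3)*118 = 118/3 ≈ 39.333)
G = 10 (G = 10 + 2*0 = 10 + 0 = 10)
(443 + B)/(318 + G) = (443 + 118/3)/(318 + 10) = (1447/3)/328 = (1447/3)*(1/328) = 1447/984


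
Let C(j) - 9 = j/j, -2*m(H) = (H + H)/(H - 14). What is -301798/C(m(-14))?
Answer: -150899/5 ≈ -30180.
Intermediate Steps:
m(H) = -H/(-14 + H) (m(H) = -(H + H)/(2*(H - 14)) = -2*H/(2*(-14 + H)) = -H/(-14 + H))
C(j) = 10 (C(j) = 9 + j/j = 9 + 1 = 10)
-301798/C(m(-14)) = -301798/10 = -301798*⅒ = -150899/5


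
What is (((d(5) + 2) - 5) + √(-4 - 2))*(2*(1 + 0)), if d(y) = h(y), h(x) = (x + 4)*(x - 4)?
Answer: 12 + 2*I*√6 ≈ 12.0 + 4.899*I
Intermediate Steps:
h(x) = (-4 + x)*(4 + x) (h(x) = (4 + x)*(-4 + x) = (-4 + x)*(4 + x))
d(y) = -16 + y²
(((d(5) + 2) - 5) + √(-4 - 2))*(2*(1 + 0)) = ((((-16 + 5²) + 2) - 5) + √(-4 - 2))*(2*(1 + 0)) = ((((-16 + 25) + 2) - 5) + √(-6))*(2*1) = (((9 + 2) - 5) + I*√6)*2 = ((11 - 5) + I*√6)*2 = (6 + I*√6)*2 = 12 + 2*I*√6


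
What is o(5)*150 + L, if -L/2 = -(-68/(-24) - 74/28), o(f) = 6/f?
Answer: 3788/21 ≈ 180.38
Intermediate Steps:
L = 8/21 (L = -(-2)*(-68/(-24) - 74/28) = -(-2)*(-68*(-1/24) - 74*1/28) = -(-2)*(17/6 - 37/14) = -(-2)*4/21 = -2*(-4/21) = 8/21 ≈ 0.38095)
o(5)*150 + L = (6/5)*150 + 8/21 = 180 + 8/21 = 3788/21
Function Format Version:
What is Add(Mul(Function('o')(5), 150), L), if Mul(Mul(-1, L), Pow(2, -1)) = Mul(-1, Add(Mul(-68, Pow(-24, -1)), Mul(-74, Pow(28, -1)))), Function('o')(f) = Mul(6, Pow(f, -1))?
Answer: Rational(3788, 21) ≈ 180.38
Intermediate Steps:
L = Rational(8, 21) (L = Mul(-2, Mul(-1, Add(Mul(-68, Pow(-24, -1)), Mul(-74, Pow(28, -1))))) = Mul(-2, Mul(-1, Add(Mul(-68, Rational(-1, 24)), Mul(-74, Rational(1, 28))))) = Mul(-2, Mul(-1, Add(Rational(17, 6), Rational(-37, 14)))) = Mul(-2, Mul(-1, Rational(4, 21))) = Mul(-2, Rational(-4, 21)) = Rational(8, 21) ≈ 0.38095)
Add(Mul(Function('o')(5), 150), L) = Add(Mul(Mul(6, Pow(5, -1)), 150), Rational(8, 21)) = Add(Mul(Mul(6, Rational(1, 5)), 150), Rational(8, 21)) = Add(Mul(Rational(6, 5), 150), Rational(8, 21)) = Add(180, Rational(8, 21)) = Rational(3788, 21)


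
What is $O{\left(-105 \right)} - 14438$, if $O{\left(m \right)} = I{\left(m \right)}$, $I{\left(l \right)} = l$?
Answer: $-14543$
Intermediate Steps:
$O{\left(m \right)} = m$
$O{\left(-105 \right)} - 14438 = -105 - 14438 = -14543$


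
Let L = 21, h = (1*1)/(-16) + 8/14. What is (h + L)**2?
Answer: 5803281/12544 ≈ 462.63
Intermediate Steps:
h = 57/112 (h = 1*(-1/16) + 8*(1/14) = -1/16 + 4/7 = 57/112 ≈ 0.50893)
(h + L)**2 = (57/112 + 21)**2 = (2409/112)**2 = 5803281/12544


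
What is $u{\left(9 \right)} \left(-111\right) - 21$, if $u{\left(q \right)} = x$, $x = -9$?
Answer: $978$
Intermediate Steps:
$u{\left(q \right)} = -9$
$u{\left(9 \right)} \left(-111\right) - 21 = \left(-9\right) \left(-111\right) - 21 = 999 - 21 = 978$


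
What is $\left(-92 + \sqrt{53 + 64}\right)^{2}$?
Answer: $8581 - 552 \sqrt{13} \approx 6590.7$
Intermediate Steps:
$\left(-92 + \sqrt{53 + 64}\right)^{2} = \left(-92 + \sqrt{117}\right)^{2} = \left(-92 + 3 \sqrt{13}\right)^{2}$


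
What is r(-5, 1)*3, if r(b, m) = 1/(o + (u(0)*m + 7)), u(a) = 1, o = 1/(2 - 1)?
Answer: 1/3 ≈ 0.33333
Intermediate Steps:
o = 1 (o = 1/1 = 1)
r(b, m) = 1/(8 + m) (r(b, m) = 1/(1 + (1*m + 7)) = 1/(1 + (m + 7)) = 1/(1 + (7 + m)) = 1/(8 + m))
r(-5, 1)*3 = 3/(8 + 1) = 3/9 = (1/9)*3 = 1/3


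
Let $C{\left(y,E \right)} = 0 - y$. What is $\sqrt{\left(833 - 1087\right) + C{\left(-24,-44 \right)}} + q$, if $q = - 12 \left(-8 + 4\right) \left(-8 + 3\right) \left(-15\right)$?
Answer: $3600 + i \sqrt{230} \approx 3600.0 + 15.166 i$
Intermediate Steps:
$C{\left(y,E \right)} = - y$
$q = 3600$ ($q = - 12 \left(\left(-4\right) \left(-5\right)\right) \left(-15\right) = \left(-12\right) 20 \left(-15\right) = \left(-240\right) \left(-15\right) = 3600$)
$\sqrt{\left(833 - 1087\right) + C{\left(-24,-44 \right)}} + q = \sqrt{\left(833 - 1087\right) - -24} + 3600 = \sqrt{\left(833 - 1087\right) + 24} + 3600 = \sqrt{-254 + 24} + 3600 = \sqrt{-230} + 3600 = i \sqrt{230} + 3600 = 3600 + i \sqrt{230}$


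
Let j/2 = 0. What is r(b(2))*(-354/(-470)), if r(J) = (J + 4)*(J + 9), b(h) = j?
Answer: 6372/235 ≈ 27.115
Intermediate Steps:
j = 0 (j = 2*0 = 0)
b(h) = 0
r(J) = (4 + J)*(9 + J)
r(b(2))*(-354/(-470)) = (36 + 0² + 13*0)*(-354/(-470)) = (36 + 0 + 0)*(-354*(-1/470)) = 36*(177/235) = 6372/235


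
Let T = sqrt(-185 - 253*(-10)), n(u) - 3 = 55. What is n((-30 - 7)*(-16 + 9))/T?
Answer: 58*sqrt(2345)/2345 ≈ 1.1977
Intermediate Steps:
n(u) = 58 (n(u) = 3 + 55 = 58)
T = sqrt(2345) (T = sqrt(-185 + 2530) = sqrt(2345) ≈ 48.425)
n((-30 - 7)*(-16 + 9))/T = 58/(sqrt(2345)) = 58*(sqrt(2345)/2345) = 58*sqrt(2345)/2345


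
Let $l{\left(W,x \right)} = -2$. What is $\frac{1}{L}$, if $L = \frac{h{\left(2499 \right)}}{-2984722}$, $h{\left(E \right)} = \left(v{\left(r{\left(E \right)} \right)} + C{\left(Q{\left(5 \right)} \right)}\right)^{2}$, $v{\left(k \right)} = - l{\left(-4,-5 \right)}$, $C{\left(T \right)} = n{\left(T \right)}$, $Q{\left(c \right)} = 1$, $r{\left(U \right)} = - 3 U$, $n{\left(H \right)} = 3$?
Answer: $- \frac{2984722}{25} \approx -1.1939 \cdot 10^{5}$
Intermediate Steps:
$C{\left(T \right)} = 3$
$v{\left(k \right)} = 2$ ($v{\left(k \right)} = \left(-1\right) \left(-2\right) = 2$)
$h{\left(E \right)} = 25$ ($h{\left(E \right)} = \left(2 + 3\right)^{2} = 5^{2} = 25$)
$L = - \frac{25}{2984722}$ ($L = \frac{25}{-2984722} = 25 \left(- \frac{1}{2984722}\right) = - \frac{25}{2984722} \approx -8.376 \cdot 10^{-6}$)
$\frac{1}{L} = \frac{1}{- \frac{25}{2984722}} = - \frac{2984722}{25}$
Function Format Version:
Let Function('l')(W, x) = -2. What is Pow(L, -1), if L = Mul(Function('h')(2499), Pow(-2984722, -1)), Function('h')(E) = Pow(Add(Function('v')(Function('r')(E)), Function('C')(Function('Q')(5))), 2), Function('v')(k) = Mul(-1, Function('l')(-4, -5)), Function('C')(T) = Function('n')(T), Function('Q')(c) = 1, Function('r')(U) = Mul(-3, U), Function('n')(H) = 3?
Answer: Rational(-2984722, 25) ≈ -1.1939e+5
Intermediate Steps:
Function('C')(T) = 3
Function('v')(k) = 2 (Function('v')(k) = Mul(-1, -2) = 2)
Function('h')(E) = 25 (Function('h')(E) = Pow(Add(2, 3), 2) = Pow(5, 2) = 25)
L = Rational(-25, 2984722) (L = Mul(25, Pow(-2984722, -1)) = Mul(25, Rational(-1, 2984722)) = Rational(-25, 2984722) ≈ -8.3760e-6)
Pow(L, -1) = Pow(Rational(-25, 2984722), -1) = Rational(-2984722, 25)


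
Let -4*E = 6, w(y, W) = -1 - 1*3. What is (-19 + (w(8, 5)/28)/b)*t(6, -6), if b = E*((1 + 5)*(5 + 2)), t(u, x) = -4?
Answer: 33512/441 ≈ 75.991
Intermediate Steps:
w(y, W) = -4 (w(y, W) = -1 - 3 = -4)
E = -3/2 (E = -1/4*6 = -3/2 ≈ -1.5000)
b = -63 (b = -3*(1 + 5)*(5 + 2)/2 = -9*7 = -3/2*42 = -63)
(-19 + (w(8, 5)/28)/b)*t(6, -6) = (-19 - 4/28/(-63))*(-4) = (-19 - 4*1/28*(-1/63))*(-4) = (-19 - 1/7*(-1/63))*(-4) = (-19 + 1/441)*(-4) = -8378/441*(-4) = 33512/441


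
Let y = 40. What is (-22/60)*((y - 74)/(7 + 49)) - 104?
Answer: -87173/840 ≈ -103.78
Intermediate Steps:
(-22/60)*((y - 74)/(7 + 49)) - 104 = (-22/60)*((40 - 74)/(7 + 49)) - 104 = (-22*1/60)*(-34/56) - 104 = -(-187)/(15*56) - 104 = -11/30*(-17/28) - 104 = 187/840 - 104 = -87173/840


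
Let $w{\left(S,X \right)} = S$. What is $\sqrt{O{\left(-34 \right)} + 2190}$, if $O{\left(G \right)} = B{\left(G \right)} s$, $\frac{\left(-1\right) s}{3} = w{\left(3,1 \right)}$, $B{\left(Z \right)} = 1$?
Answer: $\sqrt{2181} \approx 46.701$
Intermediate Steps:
$s = -9$ ($s = \left(-3\right) 3 = -9$)
$O{\left(G \right)} = -9$ ($O{\left(G \right)} = 1 \left(-9\right) = -9$)
$\sqrt{O{\left(-34 \right)} + 2190} = \sqrt{-9 + 2190} = \sqrt{2181}$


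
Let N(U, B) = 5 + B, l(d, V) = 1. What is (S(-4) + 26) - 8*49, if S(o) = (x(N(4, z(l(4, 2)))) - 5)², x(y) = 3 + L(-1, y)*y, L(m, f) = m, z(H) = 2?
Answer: -285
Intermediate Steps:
x(y) = 3 - y
S(o) = 81 (S(o) = ((3 - (5 + 2)) - 5)² = ((3 - 1*7) - 5)² = ((3 - 7) - 5)² = (-4 - 5)² = (-9)² = 81)
(S(-4) + 26) - 8*49 = (81 + 26) - 8*49 = 107 - 392 = -285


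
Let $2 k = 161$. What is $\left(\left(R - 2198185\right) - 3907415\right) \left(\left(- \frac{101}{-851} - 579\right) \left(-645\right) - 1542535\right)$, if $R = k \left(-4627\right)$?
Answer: $\frac{12890747285077075}{1702} \approx 7.5739 \cdot 10^{12}$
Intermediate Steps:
$k = \frac{161}{2}$ ($k = \frac{1}{2} \cdot 161 = \frac{161}{2} \approx 80.5$)
$R = - \frac{744947}{2}$ ($R = \frac{161}{2} \left(-4627\right) = - \frac{744947}{2} \approx -3.7247 \cdot 10^{5}$)
$\left(\left(R - 2198185\right) - 3907415\right) \left(\left(- \frac{101}{-851} - 579\right) \left(-645\right) - 1542535\right) = \left(\left(- \frac{744947}{2} - 2198185\right) - 3907415\right) \left(\left(- \frac{101}{-851} - 579\right) \left(-645\right) - 1542535\right) = \left(\left(- \frac{744947}{2} - 2198185\right) - 3907415\right) \left(\left(\left(-101\right) \left(- \frac{1}{851}\right) - 579\right) \left(-645\right) - 1542535\right) = \left(- \frac{5141317}{2} - 3907415\right) \left(\left(\frac{101}{851} - 579\right) \left(-645\right) - 1542535\right) = - \frac{12956147 \left(\left(- \frac{492628}{851}\right) \left(-645\right) - 1542535\right)}{2} = - \frac{12956147 \left(\frac{317745060}{851} - 1542535\right)}{2} = \left(- \frac{12956147}{2}\right) \left(- \frac{994952225}{851}\right) = \frac{12890747285077075}{1702}$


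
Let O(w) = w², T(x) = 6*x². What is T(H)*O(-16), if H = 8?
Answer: 98304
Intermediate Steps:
T(H)*O(-16) = (6*8²)*(-16)² = (6*64)*256 = 384*256 = 98304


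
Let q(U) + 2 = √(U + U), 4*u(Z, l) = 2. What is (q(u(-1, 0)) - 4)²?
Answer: 25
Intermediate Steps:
u(Z, l) = ½ (u(Z, l) = (¼)*2 = ½)
q(U) = -2 + √2*√U (q(U) = -2 + √(U + U) = -2 + √(2*U) = -2 + √2*√U)
(q(u(-1, 0)) - 4)² = ((-2 + √2*√(½)) - 4)² = ((-2 + √2*(√2/2)) - 4)² = ((-2 + 1) - 4)² = (-1 - 4)² = (-5)² = 25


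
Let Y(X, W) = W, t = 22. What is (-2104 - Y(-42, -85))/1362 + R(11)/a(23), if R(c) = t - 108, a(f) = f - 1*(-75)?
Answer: -52499/22246 ≈ -2.3599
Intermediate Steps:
a(f) = 75 + f (a(f) = f + 75 = 75 + f)
R(c) = -86 (R(c) = 22 - 108 = -86)
(-2104 - Y(-42, -85))/1362 + R(11)/a(23) = (-2104 - 1*(-85))/1362 - 86/(75 + 23) = (-2104 + 85)*(1/1362) - 86/98 = -2019*1/1362 - 86*1/98 = -673/454 - 43/49 = -52499/22246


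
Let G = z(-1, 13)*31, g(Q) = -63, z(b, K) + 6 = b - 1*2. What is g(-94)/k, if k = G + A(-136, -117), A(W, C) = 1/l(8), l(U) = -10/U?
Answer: 315/1399 ≈ 0.22516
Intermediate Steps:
z(b, K) = -8 + b (z(b, K) = -6 + (b - 1*2) = -6 + (b - 2) = -6 + (-2 + b) = -8 + b)
G = -279 (G = (-8 - 1)*31 = -9*31 = -279)
A(W, C) = -4/5 (A(W, C) = 1/(-10/8) = 1/(-10*1/8) = 1/(-5/4) = -4/5)
k = -1399/5 (k = -279 - 4/5 = -1399/5 ≈ -279.80)
g(-94)/k = -63/(-1399/5) = -63*(-5/1399) = 315/1399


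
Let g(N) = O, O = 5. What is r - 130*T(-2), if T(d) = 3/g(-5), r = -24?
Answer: -102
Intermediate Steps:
g(N) = 5
T(d) = 3/5
r - 130*T(-2) = -24 - 130*3/5 = -24 - 78 = -102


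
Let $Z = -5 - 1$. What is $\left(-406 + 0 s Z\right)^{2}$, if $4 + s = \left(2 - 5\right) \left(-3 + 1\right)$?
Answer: $164836$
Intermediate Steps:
$Z = -6$
$s = 2$ ($s = -4 + \left(2 - 5\right) \left(-3 + 1\right) = -4 - -6 = -4 + 6 = 2$)
$\left(-406 + 0 s Z\right)^{2} = \left(-406 + 0 \cdot 2 \left(-6\right)\right)^{2} = \left(-406 + 0 \left(-6\right)\right)^{2} = \left(-406 + 0\right)^{2} = \left(-406\right)^{2} = 164836$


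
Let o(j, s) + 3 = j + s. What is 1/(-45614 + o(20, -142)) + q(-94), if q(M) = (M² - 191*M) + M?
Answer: 1221048343/45739 ≈ 26696.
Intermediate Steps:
q(M) = M² - 190*M
o(j, s) = -3 + j + s (o(j, s) = -3 + (j + s) = -3 + j + s)
1/(-45614 + o(20, -142)) + q(-94) = 1/(-45614 + (-3 + 20 - 142)) - 94*(-190 - 94) = 1/(-45614 - 125) - 94*(-284) = 1/(-45739) + 26696 = -1/45739 + 26696 = 1221048343/45739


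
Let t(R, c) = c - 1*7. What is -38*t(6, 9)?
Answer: -76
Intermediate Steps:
t(R, c) = -7 + c (t(R, c) = c - 7 = -7 + c)
-38*t(6, 9) = -38*(-7 + 9) = -38*2 = -76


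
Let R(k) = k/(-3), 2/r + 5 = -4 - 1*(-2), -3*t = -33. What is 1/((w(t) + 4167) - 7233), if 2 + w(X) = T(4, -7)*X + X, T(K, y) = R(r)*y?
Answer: -3/9193 ≈ -0.00032634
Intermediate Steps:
t = 11 (t = -⅓*(-33) = 11)
r = -2/7 (r = 2/(-5 + (-4 - 1*(-2))) = 2/(-5 + (-4 + 2)) = 2/(-5 - 2) = 2/(-7) = 2*(-⅐) = -2/7 ≈ -0.28571)
R(k) = -k/3 (R(k) = k*(-⅓) = -k/3)
T(K, y) = 2*y/21 (T(K, y) = (-⅓*(-2/7))*y = 2*y/21)
w(X) = -2 + X/3 (w(X) = -2 + (((2/21)*(-7))*X + X) = -2 + (-2*X/3 + X) = -2 + X/3)
1/((w(t) + 4167) - 7233) = 1/(((-2 + (⅓)*11) + 4167) - 7233) = 1/(((-2 + 11/3) + 4167) - 7233) = 1/((5/3 + 4167) - 7233) = 1/(12506/3 - 7233) = 1/(-9193/3) = -3/9193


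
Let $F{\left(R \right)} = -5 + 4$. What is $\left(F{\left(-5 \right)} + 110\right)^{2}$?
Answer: $11881$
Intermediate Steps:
$F{\left(R \right)} = -1$
$\left(F{\left(-5 \right)} + 110\right)^{2} = \left(-1 + 110\right)^{2} = 109^{2} = 11881$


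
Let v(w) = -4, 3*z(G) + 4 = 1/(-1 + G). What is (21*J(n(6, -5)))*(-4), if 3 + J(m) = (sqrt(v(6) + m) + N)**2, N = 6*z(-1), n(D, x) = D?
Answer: -6720 + 1512*sqrt(2) ≈ -4581.7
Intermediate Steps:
z(G) = -4/3 + 1/(3*(-1 + G))
N = -9 (N = 6*((5 - 4*(-1))/(3*(-1 - 1))) = 6*((1/3)*(5 + 4)/(-2)) = 6*((1/3)*(-1/2)*9) = 6*(-3/2) = -9)
J(m) = -3 + (-9 + sqrt(-4 + m))**2 (J(m) = -3 + (sqrt(-4 + m) - 9)**2 = -3 + (-9 + sqrt(-4 + m))**2)
(21*J(n(6, -5)))*(-4) = (21*(-3 + (-9 + sqrt(-4 + 6))**2))*(-4) = (21*(-3 + (-9 + sqrt(2))**2))*(-4) = (-63 + 21*(-9 + sqrt(2))**2)*(-4) = 252 - 84*(-9 + sqrt(2))**2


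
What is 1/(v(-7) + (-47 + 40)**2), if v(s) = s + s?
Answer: 1/35 ≈ 0.028571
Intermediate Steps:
v(s) = 2*s
1/(v(-7) + (-47 + 40)**2) = 1/(2*(-7) + (-47 + 40)**2) = 1/(-14 + (-7)**2) = 1/(-14 + 49) = 1/35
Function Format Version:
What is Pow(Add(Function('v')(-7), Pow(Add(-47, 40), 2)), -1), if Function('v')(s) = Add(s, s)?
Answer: Rational(1, 35) ≈ 0.028571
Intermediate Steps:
Function('v')(s) = Mul(2, s)
Pow(Add(Function('v')(-7), Pow(Add(-47, 40), 2)), -1) = Pow(Add(Mul(2, -7), Pow(Add(-47, 40), 2)), -1) = Pow(Add(-14, Pow(-7, 2)), -1) = Pow(Add(-14, 49), -1) = Pow(35, -1) = Rational(1, 35)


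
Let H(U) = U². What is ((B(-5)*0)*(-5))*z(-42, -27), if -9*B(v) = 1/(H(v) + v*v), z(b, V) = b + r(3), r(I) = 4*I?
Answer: 0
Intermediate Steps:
z(b, V) = 12 + b (z(b, V) = b + 4*3 = b + 12 = 12 + b)
B(v) = -1/(18*v²) (B(v) = -1/(9*(v² + v*v)) = -1/(9*(v² + v²)) = -1/(2*v²)/9 = -1/(18*v²))
((B(-5)*0)*(-5))*z(-42, -27) = ((-1/18/(-5)²*0)*(-5))*(12 - 42) = ((-1/18*1/25*0)*(-5))*(-30) = (-1/450*0*(-5))*(-30) = (0*(-5))*(-30) = 0*(-30) = 0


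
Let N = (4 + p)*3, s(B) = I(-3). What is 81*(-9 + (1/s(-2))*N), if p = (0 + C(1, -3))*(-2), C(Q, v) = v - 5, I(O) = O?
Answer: -2349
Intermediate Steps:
C(Q, v) = -5 + v
s(B) = -3
p = 16 (p = (0 + (-5 - 3))*(-2) = (0 - 8)*(-2) = -8*(-2) = 16)
N = 60 (N = (4 + 16)*3 = 20*3 = 60)
81*(-9 + (1/s(-2))*N) = 81*(-9 + (1/(-3))*60) = 81*(-9 + (1*(-⅓))*60) = 81*(-9 - ⅓*60) = 81*(-9 - 20) = 81*(-29) = -2349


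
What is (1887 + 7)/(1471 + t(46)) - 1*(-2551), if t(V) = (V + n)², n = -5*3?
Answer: 3102963/1216 ≈ 2551.8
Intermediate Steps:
n = -15
t(V) = (-15 + V)² (t(V) = (V - 15)² = (-15 + V)²)
(1887 + 7)/(1471 + t(46)) - 1*(-2551) = (1887 + 7)/(1471 + (-15 + 46)²) - 1*(-2551) = 1894/(1471 + 31²) + 2551 = 1894/(1471 + 961) + 2551 = 1894/2432 + 2551 = 1894*(1/2432) + 2551 = 947/1216 + 2551 = 3102963/1216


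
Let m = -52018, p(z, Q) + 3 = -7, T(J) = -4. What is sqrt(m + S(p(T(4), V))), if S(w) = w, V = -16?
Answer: 2*I*sqrt(13007) ≈ 228.1*I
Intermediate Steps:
p(z, Q) = -10 (p(z, Q) = -3 - 7 = -10)
sqrt(m + S(p(T(4), V))) = sqrt(-52018 - 10) = sqrt(-52028) = 2*I*sqrt(13007)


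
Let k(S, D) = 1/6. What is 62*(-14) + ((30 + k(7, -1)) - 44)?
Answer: -5291/6 ≈ -881.83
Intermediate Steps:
k(S, D) = 1/6
62*(-14) + ((30 + k(7, -1)) - 44) = 62*(-14) + ((30 + 1/6) - 44) = -868 + (181/6 - 44) = -868 - 83/6 = -5291/6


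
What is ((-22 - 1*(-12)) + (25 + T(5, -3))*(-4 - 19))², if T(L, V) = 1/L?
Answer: 8690704/25 ≈ 3.4763e+5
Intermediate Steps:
((-22 - 1*(-12)) + (25 + T(5, -3))*(-4 - 19))² = ((-22 - 1*(-12)) + (25 + 1/5)*(-4 - 19))² = ((-22 + 12) + (25 + ⅕)*(-23))² = (-10 + (126/5)*(-23))² = (-10 - 2898/5)² = (-2948/5)² = 8690704/25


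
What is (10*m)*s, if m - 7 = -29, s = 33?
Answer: -7260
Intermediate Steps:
m = -22 (m = 7 - 29 = -22)
(10*m)*s = (10*(-22))*33 = -220*33 = -7260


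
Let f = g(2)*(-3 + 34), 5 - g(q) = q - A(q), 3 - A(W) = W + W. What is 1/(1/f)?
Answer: 62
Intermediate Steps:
A(W) = 3 - 2*W (A(W) = 3 - (W + W) = 3 - 2*W)
g(q) = 8 - 3*q (g(q) = 5 - (q - (3 - 2*q)) = 5 - (q + (-3 + 2*q)) = 5 - (-3 + 3*q) = 5 + (3 - 3*q) = 8 - 3*q)
f = 62 (f = (8 - 3*2)*(-3 + 34) = (8 - 6)*31 = 2*31 = 62)
1/(1/f) = 1/(1/62) = 62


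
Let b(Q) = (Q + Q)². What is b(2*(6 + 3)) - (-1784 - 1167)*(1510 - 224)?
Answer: 3796282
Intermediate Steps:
b(Q) = 4*Q² (b(Q) = (2*Q)² = 4*Q²)
b(2*(6 + 3)) - (-1784 - 1167)*(1510 - 224) = 4*(2*(6 + 3))² - (-1784 - 1167)*(1510 - 224) = 4*(2*9)² - (-2951)*1286 = 4*18² - 1*(-3794986) = 4*324 + 3794986 = 1296 + 3794986 = 3796282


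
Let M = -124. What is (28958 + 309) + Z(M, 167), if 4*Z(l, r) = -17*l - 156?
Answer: 29755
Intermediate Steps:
Z(l, r) = -39 - 17*l/4 (Z(l, r) = (-17*l - 156)/4 = (-156 - 17*l)/4 = -39 - 17*l/4)
(28958 + 309) + Z(M, 167) = (28958 + 309) + (-39 - 17/4*(-124)) = 29267 + (-39 + 527) = 29267 + 488 = 29755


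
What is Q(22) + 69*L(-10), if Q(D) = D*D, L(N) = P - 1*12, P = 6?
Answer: 70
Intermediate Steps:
L(N) = -6 (L(N) = 6 - 1*12 = 6 - 12 = -6)
Q(D) = D**2
Q(22) + 69*L(-10) = 22**2 + 69*(-6) = 484 - 414 = 70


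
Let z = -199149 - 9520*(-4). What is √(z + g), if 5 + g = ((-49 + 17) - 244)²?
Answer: I*√84898 ≈ 291.37*I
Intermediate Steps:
z = -161069 (z = -199149 + 38080 = -161069)
g = 76171 (g = -5 + ((-49 + 17) - 244)² = -5 + (-32 - 244)² = -5 + (-276)² = -5 + 76176 = 76171)
√(z + g) = √(-161069 + 76171) = √(-84898) = I*√84898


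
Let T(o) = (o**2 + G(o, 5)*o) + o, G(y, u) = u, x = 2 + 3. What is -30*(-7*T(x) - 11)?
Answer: 11880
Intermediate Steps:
x = 5
T(o) = o**2 + 6*o (T(o) = (o**2 + 5*o) + o = o**2 + 6*o)
-30*(-7*T(x) - 11) = -30*(-35*(6 + 5) - 11) = -30*(-35*11 - 11) = -30*(-7*55 - 11) = -30*(-385 - 11) = -30*(-396) = 11880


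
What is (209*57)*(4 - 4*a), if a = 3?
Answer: -95304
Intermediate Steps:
(209*57)*(4 - 4*a) = (209*57)*(4 - 4*3) = 11913*(4 - 12) = 11913*(-8) = -95304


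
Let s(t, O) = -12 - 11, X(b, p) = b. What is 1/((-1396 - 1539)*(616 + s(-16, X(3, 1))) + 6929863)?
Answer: 1/5189408 ≈ 1.9270e-7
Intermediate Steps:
s(t, O) = -23
1/((-1396 - 1539)*(616 + s(-16, X(3, 1))) + 6929863) = 1/((-1396 - 1539)*(616 - 23) + 6929863) = 1/(-2935*593 + 6929863) = 1/(-1740455 + 6929863) = 1/5189408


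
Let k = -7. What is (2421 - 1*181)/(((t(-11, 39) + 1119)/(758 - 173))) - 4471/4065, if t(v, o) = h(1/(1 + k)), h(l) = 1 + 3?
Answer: 5321755067/4564995 ≈ 1165.8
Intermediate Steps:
h(l) = 4
t(v, o) = 4
(2421 - 1*181)/(((t(-11, 39) + 1119)/(758 - 173))) - 4471/4065 = (2421 - 1*181)/(((4 + 1119)/(758 - 173))) - 4471/4065 = (2421 - 181)/((1123/585)) - 4471*1/4065 = 2240/((1123*(1/585))) - 4471/4065 = 2240/(1123/585) - 4471/4065 = 2240*(585/1123) - 4471/4065 = 1310400/1123 - 4471/4065 = 5321755067/4564995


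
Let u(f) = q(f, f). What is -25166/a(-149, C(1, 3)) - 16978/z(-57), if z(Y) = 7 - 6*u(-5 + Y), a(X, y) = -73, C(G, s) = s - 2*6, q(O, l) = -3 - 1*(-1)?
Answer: -761240/1387 ≈ -548.84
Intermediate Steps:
q(O, l) = -2 (q(O, l) = -3 + 1 = -2)
C(G, s) = -12 + s (C(G, s) = s - 12 = -12 + s)
u(f) = -2
z(Y) = 19 (z(Y) = 7 - 6*(-2) = 7 + 12 = 19)
-25166/a(-149, C(1, 3)) - 16978/z(-57) = -25166/(-73) - 16978/19 = -25166*(-1/73) - 16978*1/19 = 25166/73 - 16978/19 = -761240/1387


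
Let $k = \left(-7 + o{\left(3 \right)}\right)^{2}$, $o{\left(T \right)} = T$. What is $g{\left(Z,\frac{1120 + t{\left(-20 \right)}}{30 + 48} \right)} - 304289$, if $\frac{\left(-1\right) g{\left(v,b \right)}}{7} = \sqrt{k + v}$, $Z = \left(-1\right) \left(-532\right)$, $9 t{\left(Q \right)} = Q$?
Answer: $-304289 - 14 \sqrt{137} \approx -3.0445 \cdot 10^{5}$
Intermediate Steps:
$t{\left(Q \right)} = \frac{Q}{9}$
$Z = 532$
$k = 16$ ($k = \left(-7 + 3\right)^{2} = \left(-4\right)^{2} = 16$)
$g{\left(v,b \right)} = - 7 \sqrt{16 + v}$
$g{\left(Z,\frac{1120 + t{\left(-20 \right)}}{30 + 48} \right)} - 304289 = - 7 \sqrt{16 + 532} - 304289 = - 7 \sqrt{548} - 304289 = - 7 \cdot 2 \sqrt{137} - 304289 = - 14 \sqrt{137} - 304289 = -304289 - 14 \sqrt{137}$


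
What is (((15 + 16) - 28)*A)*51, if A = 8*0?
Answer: 0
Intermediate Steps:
A = 0
(((15 + 16) - 28)*A)*51 = (((15 + 16) - 28)*0)*51 = ((31 - 28)*0)*51 = (3*0)*51 = 0*51 = 0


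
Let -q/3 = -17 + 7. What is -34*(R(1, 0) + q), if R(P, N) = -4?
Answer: -884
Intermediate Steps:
q = 30 (q = -3*(-17 + 7) = -3*(-10) = 30)
-34*(R(1, 0) + q) = -34*(-4 + 30) = -34*26 = -884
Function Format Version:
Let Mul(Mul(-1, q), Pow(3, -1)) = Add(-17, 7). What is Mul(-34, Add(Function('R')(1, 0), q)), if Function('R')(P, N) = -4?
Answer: -884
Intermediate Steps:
q = 30 (q = Mul(-3, Add(-17, 7)) = Mul(-3, -10) = 30)
Mul(-34, Add(Function('R')(1, 0), q)) = Mul(-34, Add(-4, 30)) = Mul(-34, 26) = -884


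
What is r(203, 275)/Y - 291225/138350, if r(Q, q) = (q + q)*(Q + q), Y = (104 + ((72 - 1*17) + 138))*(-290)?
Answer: -22347427/4333122 ≈ -5.1573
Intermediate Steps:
Y = -86130 (Y = (104 + ((72 - 17) + 138))*(-290) = (104 + (55 + 138))*(-290) = (104 + 193)*(-290) = 297*(-290) = -86130)
r(Q, q) = 2*q*(Q + q) (r(Q, q) = (2*q)*(Q + q) = 2*q*(Q + q))
r(203, 275)/Y - 291225/138350 = (2*275*(203 + 275))/(-86130) - 291225/138350 = (2*275*478)*(-1/86130) - 291225*1/138350 = 262900*(-1/86130) - 11649/5534 = -2390/783 - 11649/5534 = -22347427/4333122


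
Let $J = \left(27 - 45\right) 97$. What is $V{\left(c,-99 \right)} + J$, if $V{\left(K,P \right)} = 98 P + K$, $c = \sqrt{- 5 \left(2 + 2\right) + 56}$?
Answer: $-11442$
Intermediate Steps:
$c = 6$ ($c = \sqrt{\left(-5\right) 4 + 56} = \sqrt{-20 + 56} = \sqrt{36} = 6$)
$J = -1746$ ($J = \left(-18\right) 97 = -1746$)
$V{\left(K,P \right)} = K + 98 P$
$V{\left(c,-99 \right)} + J = \left(6 + 98 \left(-99\right)\right) - 1746 = \left(6 - 9702\right) - 1746 = -9696 - 1746 = -11442$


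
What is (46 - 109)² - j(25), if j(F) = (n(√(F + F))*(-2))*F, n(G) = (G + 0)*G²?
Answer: 3969 + 12500*√2 ≈ 21647.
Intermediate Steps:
n(G) = G³ (n(G) = G*G² = G³)
j(F) = -4*√2*F^(5/2) (j(F) = ((√(F + F))³*(-2))*F = ((√(2*F))³*(-2))*F = ((√2*√F)³*(-2))*F = ((2*√2*F^(3/2))*(-2))*F = (-4*√2*F^(3/2))*F = -4*√2*F^(5/2))
(46 - 109)² - j(25) = (46 - 109)² - (-4)*√2*25^(5/2) = (-63)² - (-4)*√2*3125 = 3969 - (-12500)*√2 = 3969 + 12500*√2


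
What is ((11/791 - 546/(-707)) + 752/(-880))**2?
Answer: 90229345924/19307279940025 ≈ 0.0046733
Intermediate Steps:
((11/791 - 546/(-707)) + 752/(-880))**2 = ((11*(1/791) - 546*(-1/707)) + 752*(-1/880))**2 = ((11/791 + 78/101) - 47/55)**2 = (62809/79891 - 47/55)**2 = (-300382/4394005)**2 = 90229345924/19307279940025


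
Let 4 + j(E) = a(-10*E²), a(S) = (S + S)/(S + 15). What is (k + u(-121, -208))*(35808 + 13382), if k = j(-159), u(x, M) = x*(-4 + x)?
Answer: 12536953033990/16853 ≈ 7.4390e+8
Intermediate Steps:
a(S) = 2*S/(15 + S) (a(S) = (2*S)/(15 + S) = 2*S/(15 + S))
j(E) = -4 - 20*E²/(15 - 10*E²) (j(E) = -4 + 2*(-10*E²)/(15 - 10*E²) = -4 - 20*E²/(15 - 10*E²))
k = -33704/16853 (k = 4*(3 - 1*(-159)²)/(-3 + 2*(-159)²) = 4*(3 - 1*25281)/(-3 + 2*25281) = 4*(3 - 25281)/(-3 + 50562) = 4*(-25278)/50559 = 4*(1/50559)*(-25278) = -33704/16853 ≈ -1.9999)
(k + u(-121, -208))*(35808 + 13382) = (-33704/16853 - 121*(-4 - 121))*(35808 + 13382) = (-33704/16853 - 121*(-125))*49190 = (-33704/16853 + 15125)*49190 = (254867921/16853)*49190 = 12536953033990/16853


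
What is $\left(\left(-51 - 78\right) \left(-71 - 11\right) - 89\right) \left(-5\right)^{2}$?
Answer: $262225$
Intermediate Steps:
$\left(\left(-51 - 78\right) \left(-71 - 11\right) - 89\right) \left(-5\right)^{2} = \left(\left(-129\right) \left(-82\right) - 89\right) 25 = \left(10578 - 89\right) 25 = 10489 \cdot 25 = 262225$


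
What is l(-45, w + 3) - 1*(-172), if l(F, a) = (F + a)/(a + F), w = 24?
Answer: 173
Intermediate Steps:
l(F, a) = 1 (l(F, a) = (F + a)/(F + a) = 1)
l(-45, w + 3) - 1*(-172) = 1 - 1*(-172) = 1 + 172 = 173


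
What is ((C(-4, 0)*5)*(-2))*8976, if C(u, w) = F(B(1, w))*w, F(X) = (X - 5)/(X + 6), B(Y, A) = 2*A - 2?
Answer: 0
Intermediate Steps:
B(Y, A) = -2 + 2*A
F(X) = (-5 + X)/(6 + X)
C(u, w) = w*(-7 + 2*w)/(4 + 2*w) (C(u, w) = ((-5 + (-2 + 2*w))/(6 + (-2 + 2*w)))*w = ((-7 + 2*w)/(4 + 2*w))*w = w*(-7 + 2*w)/(4 + 2*w))
((C(-4, 0)*5)*(-2))*8976 = ((((½)*0*(-7 + 2*0)/(2 + 0))*5)*(-2))*8976 = ((((½)*0*(-7 + 0)/2)*5)*(-2))*8976 = ((((½)*0*(½)*(-7))*5)*(-2))*8976 = ((0*5)*(-2))*8976 = (0*(-2))*8976 = 0*8976 = 0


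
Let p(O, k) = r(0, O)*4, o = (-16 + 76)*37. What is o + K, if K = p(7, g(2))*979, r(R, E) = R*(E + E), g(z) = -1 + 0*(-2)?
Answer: 2220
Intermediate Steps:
o = 2220 (o = 60*37 = 2220)
g(z) = -1 (g(z) = -1 + 0 = -1)
r(R, E) = 2*E*R (r(R, E) = R*(2*E) = 2*E*R)
p(O, k) = 0 (p(O, k) = (2*O*0)*4 = 0*4 = 0)
K = 0 (K = 0*979 = 0)
o + K = 2220 + 0 = 2220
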